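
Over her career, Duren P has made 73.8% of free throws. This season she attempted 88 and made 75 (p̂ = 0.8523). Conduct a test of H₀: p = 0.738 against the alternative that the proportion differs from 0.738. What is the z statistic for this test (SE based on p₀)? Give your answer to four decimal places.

p̂ = 75/88 = 0.852273.
Standard error under H₀: √(0.738×0.262/88) = 0.046875.
z = (0.852273 − 0.738)/0.046875 = 0.114273/0.046875 = 2.4378.
p-value = 2·P(Z > 2.438) ≈ 0.0148.

z = 2.4378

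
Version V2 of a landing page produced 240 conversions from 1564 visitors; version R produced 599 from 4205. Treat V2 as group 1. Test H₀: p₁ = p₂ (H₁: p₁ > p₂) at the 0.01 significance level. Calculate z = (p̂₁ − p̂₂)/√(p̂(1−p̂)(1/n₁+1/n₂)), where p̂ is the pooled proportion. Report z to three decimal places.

z = 1.054

p̂₁ = 240/1564 ≈ 0.15345, p̂₂ = 599/4205 ≈ 0.14245.
Pooled p̂ = (240+599)/(1564+4205) = 839/5769 = 0.14543.
SE = √(0.124282 × 0.000877198) = 0.01044.
z = (0.15345 − 0.14245)/0.01044 = 0.01100/0.01044 = 1.054.
p-value = P(Z > 1.054) ≈ 0.1460, so at α = 0.01 we fail to reject H₀.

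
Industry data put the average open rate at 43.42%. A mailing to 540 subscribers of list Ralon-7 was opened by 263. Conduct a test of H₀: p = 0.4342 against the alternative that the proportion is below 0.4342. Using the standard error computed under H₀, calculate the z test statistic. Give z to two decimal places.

p̂ = 263/540 = 0.4870.
Standard error under H₀: √(0.4342×0.5658/540) = 0.0213.
z = (0.4870 − 0.4342)/0.0213 = 0.0528/0.0213 = 2.48.
p-value = P(Z < 2.477) ≈ 0.9934.

z = 2.48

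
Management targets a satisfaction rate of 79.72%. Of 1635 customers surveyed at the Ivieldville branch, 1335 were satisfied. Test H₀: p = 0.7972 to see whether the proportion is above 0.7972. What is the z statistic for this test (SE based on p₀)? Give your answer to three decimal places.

p̂ = 1335/1635 ≈ 0.816514.
SE = √(p₀(1−p₀)/n) = √(0.16167/1635) = 0.009944.
z = (0.816514 − 0.7972)/0.009944 = 0.019314/0.009944 = 1.942.

z = 1.942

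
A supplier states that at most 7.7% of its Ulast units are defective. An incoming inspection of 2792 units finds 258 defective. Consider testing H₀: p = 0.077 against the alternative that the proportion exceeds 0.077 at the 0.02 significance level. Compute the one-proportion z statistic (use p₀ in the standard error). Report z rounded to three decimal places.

z = 3.054

p̂ = 258/2792 ≈ 0.092407.
SE = √(p₀(1−p₀)/n) = √(0.071071/2792) = 0.005045.
z = (0.092407 − 0.077)/0.005045 = 0.015407/0.005045 = 3.054.
p-value = P(Z > 3.054) ≈ 0.0011; since p < α = 0.02, reject H₀.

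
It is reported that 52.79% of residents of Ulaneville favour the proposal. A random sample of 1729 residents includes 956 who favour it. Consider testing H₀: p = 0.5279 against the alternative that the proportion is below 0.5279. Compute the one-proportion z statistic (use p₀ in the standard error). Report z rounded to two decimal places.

p̂ = 956/1729 = 0.5529.
Under H₀, SE = √(0.5279·0.4721/1729) = √(0.000144142) = 0.0120.
z = (0.5529 − 0.5279)/0.0120 = 0.0250/0.0120 = 2.08.
p-value = P(Z < 2.084) ≈ 0.9814.

z = 2.08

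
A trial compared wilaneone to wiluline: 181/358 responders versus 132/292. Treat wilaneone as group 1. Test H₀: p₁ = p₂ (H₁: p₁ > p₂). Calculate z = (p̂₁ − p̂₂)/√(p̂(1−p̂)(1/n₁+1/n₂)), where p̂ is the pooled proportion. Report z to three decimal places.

p̂₁ = 181/358 ≈ 0.50559, p̂₂ = 132/292 ≈ 0.45205.
Pooled p̂ = (181+132)/(358+292) = 313/650 = 0.48154.
SE = √(0.249659 × 0.00621795) = 0.03940.
z = (0.50559 − 0.45205)/0.03940 = 0.05354/0.03940 = 1.359.

z = 1.359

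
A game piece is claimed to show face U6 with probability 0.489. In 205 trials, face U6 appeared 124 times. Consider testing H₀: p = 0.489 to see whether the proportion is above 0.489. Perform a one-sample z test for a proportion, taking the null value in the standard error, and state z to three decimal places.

z = 3.319

p̂ = 124/205 ≈ 0.60488.
Standard error under H₀: √(0.489×0.511/205) = 0.03491.
z = (0.60488 − 0.489)/0.03491 = 0.11588/0.03491 = 3.319.
p-value = P(Z > 3.319) ≈ 0.0005.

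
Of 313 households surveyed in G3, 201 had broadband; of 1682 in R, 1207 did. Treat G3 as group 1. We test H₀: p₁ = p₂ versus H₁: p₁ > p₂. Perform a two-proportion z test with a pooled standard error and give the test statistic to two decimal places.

p̂₁ = 201/313 ≈ 0.64217, p̂₂ = 1207/1682 ≈ 0.71760.
Pooled p̂ = (201+1207)/(313+1682) = 1408/1995 = 0.70576.
SE = √(p̂(1−p̂)(1/n₁+1/n₂)) = √(0.70576·0.29424·0.00378942) = √(0.000786914) = 0.02805.
z = (0.64217 − 0.71760)/0.02805 = -0.07543/0.02805 = -2.69.
p-value = P(Z > -2.689) ≈ 0.9964.

z = -2.69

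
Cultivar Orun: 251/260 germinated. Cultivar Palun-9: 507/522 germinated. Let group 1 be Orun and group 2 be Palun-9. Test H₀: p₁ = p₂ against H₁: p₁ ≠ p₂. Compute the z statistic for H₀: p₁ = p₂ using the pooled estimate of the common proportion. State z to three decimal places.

p̂₁ = 251/260 = 0.96538, p̂₂ = 507/522 = 0.97126.
Pooled p̂ = (251+507)/(260+522) = 758/782 = 0.96931.
SE = √(p̂(1−p̂)(1/n₁+1/n₂)) = √(0.96931·0.03069·0.00576186) = √(0.000171408) = 0.01309.
z = (0.96538 − 0.97126)/0.01309 = -0.00588/0.01309 = -0.449.

z = -0.449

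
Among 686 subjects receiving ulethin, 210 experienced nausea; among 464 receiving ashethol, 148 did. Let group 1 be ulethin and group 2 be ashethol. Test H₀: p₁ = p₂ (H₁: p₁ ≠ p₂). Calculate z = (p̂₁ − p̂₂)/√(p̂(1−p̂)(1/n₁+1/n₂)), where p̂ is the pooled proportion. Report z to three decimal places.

p̂₁ = 210/686 ≈ 0.306122, p̂₂ = 148/464 ≈ 0.318966.
Pooled p̂ = (210+148)/(686+464) = 358/1150 = 0.311304.
SE = √(0.214394 × 0.0036129) = 0.027831.
z = (0.306122 − 0.318966)/0.027831 = -0.012844/0.027831 = -0.461.

z = -0.461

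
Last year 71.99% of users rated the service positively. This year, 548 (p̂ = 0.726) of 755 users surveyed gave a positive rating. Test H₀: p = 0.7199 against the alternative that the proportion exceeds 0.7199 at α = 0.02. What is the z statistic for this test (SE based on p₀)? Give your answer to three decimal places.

p̂ = 548/755 = 0.72583.
SE = √(p₀(1−p₀)/n) = √(0.20164/755) = 0.01634.
z = (0.72583 − 0.7199)/0.01634 = 0.00593/0.01634 = 0.363.
p-value = P(Z > 0.363) ≈ 0.3584. With α = 0.02, fail to reject H₀.

z = 0.363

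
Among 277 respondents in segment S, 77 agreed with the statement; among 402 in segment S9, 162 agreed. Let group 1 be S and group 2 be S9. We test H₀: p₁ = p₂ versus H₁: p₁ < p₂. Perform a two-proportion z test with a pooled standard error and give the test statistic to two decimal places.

z = -3.35

p̂₁ = 77/277 = 0.2780, p̂₂ = 162/402 = 0.4030.
Pooled p̂ = (77+162)/(277+402) = 239/679 = 0.3520.
SE = √(p̂(1−p̂)(1/n₁+1/n₂)) = √(0.3520·0.6480·0.00609767) = √(0.00139083) = 0.0373.
z = (0.2780 − 0.4030)/0.0373 = -0.1250/0.0373 = -3.35.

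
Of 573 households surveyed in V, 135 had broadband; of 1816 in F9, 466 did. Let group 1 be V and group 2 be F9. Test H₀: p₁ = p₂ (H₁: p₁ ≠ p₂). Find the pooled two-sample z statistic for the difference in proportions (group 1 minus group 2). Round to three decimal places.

z = -1.010

p̂₁ = 135/573 ≈ 0.235602, p̂₂ = 466/1816 ≈ 0.256608.
Pooled p̂ = (135+466)/(573+1816) = 601/2389 = 0.251570.
SE = √(p̂(1−p̂)(1/n₁+1/n₂)) = √(0.251570·0.748430·0.00229586) = √(0.00043227) = 0.020791.
z = (0.235602 − 0.256608)/0.020791 = -0.021006/0.020791 = -1.010.
p-value = 2·P(Z > 1.010) ≈ 0.3123.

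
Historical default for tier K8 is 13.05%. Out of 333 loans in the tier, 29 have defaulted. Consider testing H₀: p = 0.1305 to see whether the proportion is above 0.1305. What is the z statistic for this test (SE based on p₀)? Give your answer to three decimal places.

z = -2.352

p̂ = 29/333 ≈ 0.08709.
Under H₀, SE = √(0.1305·0.8695/333) = √(0.00034075) = 0.01846.
z = (0.08709 − 0.1305)/0.01846 = -0.04341/0.01846 = -2.352.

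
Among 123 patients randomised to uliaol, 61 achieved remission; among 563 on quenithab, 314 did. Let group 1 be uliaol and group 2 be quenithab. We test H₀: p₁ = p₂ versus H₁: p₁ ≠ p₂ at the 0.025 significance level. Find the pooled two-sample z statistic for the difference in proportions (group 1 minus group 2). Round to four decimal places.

p̂₁ = 61/123 = 0.495935, p̂₂ = 314/563 = 0.557726.
Pooled p̂ = (61+314)/(123+563) = 375/686 = 0.546647.
SE = √(p̂(1−p̂)(1/n₁+1/n₂)) = √(0.546647·0.453353·0.00990628) = √(0.00245501) = 0.049548.
z = (0.495935 − 0.557726)/0.049548 = -0.061791/0.049548 = -1.2471.
Two-sided p-value ≈ 2·Φ(−1.247) = 0.2124. With α = 0.025, fail to reject H₀.

z = -1.2471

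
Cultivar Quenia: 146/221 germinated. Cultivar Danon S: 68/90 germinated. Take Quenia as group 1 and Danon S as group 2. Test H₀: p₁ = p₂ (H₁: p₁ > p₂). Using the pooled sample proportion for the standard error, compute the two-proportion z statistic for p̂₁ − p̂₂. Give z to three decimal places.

z = -1.639

p̂₁ = 146/221 ≈ 0.66063, p̂₂ = 68/90 ≈ 0.75556.
Pooled p̂ = (146+68)/(221+90) = 214/311 = 0.68810.
SE = √(p̂(1−p̂)(1/n₁+1/n₂)) = √(0.68810·0.31190·0.015636) = √(0.00335576) = 0.05793.
z = (0.66063 − 0.75556)/0.05793 = -0.09493/0.05793 = -1.639.
p-value = P(Z > -1.639) ≈ 0.9494.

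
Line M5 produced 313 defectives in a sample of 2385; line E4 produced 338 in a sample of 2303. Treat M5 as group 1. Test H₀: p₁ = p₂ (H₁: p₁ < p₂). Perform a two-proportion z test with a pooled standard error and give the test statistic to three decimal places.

z = -1.537

p̂₁ = 313/2385 = 0.131237, p̂₂ = 338/2303 = 0.146765.
Pooled p̂ = (313+338)/(2385+2303) = 651/4688 = 0.138865.
SE = √(0.119582 × 0.000853503) = 0.010103.
z = (0.131237 − 0.146765)/0.010103 = -0.015528/0.010103 = -1.537.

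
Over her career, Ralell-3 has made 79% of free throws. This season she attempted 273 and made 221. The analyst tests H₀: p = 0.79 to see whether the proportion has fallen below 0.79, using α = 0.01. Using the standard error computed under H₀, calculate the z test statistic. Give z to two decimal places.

p̂ = 221/273 ≈ 0.8095.
Standard error under H₀: √(0.79×0.21/273) = 0.0247.
z = (0.8095 − 0.79)/0.0247 = 0.0195/0.0247 = 0.79.
p-value = P(Z < 0.792) ≈ 0.7858. With α = 0.01, fail to reject H₀.

z = 0.79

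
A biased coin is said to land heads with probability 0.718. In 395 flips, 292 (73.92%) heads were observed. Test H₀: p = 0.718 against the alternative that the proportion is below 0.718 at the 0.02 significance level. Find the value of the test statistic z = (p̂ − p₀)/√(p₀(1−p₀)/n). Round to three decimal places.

z = 0.938

p̂ = 292/395 ≈ 0.73924.
SE = √(p₀(1−p₀)/n) = √(0.20248/395) = 0.02264.
z = (0.73924 − 0.718)/0.02264 = 0.02124/0.02264 = 0.938.
p-value = P(Z < 0.938) ≈ 0.8259. With α = 0.02, fail to reject H₀.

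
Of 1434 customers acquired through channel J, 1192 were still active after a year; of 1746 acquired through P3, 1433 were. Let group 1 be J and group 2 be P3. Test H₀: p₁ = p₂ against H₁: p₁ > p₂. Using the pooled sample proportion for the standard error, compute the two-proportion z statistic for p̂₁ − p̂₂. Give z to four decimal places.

p̂₁ = 1192/1434 = 0.831241, p̂₂ = 1433/1746 = 0.820733.
Pooled p̂ = (1192+1433)/(1434+1746) = 2625/3180 = 0.825472.
SE = √(p̂(1−p̂)(1/n₁+1/n₂)) = √(0.825472·0.174528·0.00127009) = √(0.000182979) = 0.013527.
z = (0.831241 − 0.820733)/0.013527 = 0.010508/0.013527 = 0.7768.

z = 0.7768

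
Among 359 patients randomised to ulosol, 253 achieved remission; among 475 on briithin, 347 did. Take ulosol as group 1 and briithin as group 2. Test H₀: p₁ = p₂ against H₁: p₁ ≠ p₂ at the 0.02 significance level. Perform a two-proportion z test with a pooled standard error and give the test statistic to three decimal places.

p̂₁ = 253/359 ≈ 0.70474, p̂₂ = 347/475 ≈ 0.73053.
Pooled p̂ = (253+347)/(359+475) = 600/834 = 0.71942.
SE = √(p̂(1−p̂)(1/n₁+1/n₂)) = √(0.71942·0.28058·0.00489078) = √(0.000987218) = 0.03142.
z = (0.70474 − 0.73053)/0.03142 = -0.02579/0.03142 = -0.821.
p-value = 2·P(Z > 0.821) ≈ 0.4117. With α = 0.02, fail to reject H₀.

z = -0.821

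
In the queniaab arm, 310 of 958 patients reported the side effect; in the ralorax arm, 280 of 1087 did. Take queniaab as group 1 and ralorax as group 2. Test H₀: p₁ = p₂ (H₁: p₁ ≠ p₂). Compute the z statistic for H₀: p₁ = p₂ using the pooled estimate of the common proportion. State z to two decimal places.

z = 3.29

p̂₁ = 310/958 ≈ 0.32359, p̂₂ = 280/1087 ≈ 0.25759.
Pooled p̂ = (310+280)/(958+1087) = 590/2045 = 0.28851.
SE = √(p̂(1−p̂)(1/n₁+1/n₂)) = √(0.28851·0.71149·0.0019638) = √(0.000403113) = 0.02008.
z = (0.32359 − 0.25759)/0.02008 = 0.06600/0.02008 = 3.29.
Two-sided p-value ≈ 2·Φ(−3.287) = 0.0010.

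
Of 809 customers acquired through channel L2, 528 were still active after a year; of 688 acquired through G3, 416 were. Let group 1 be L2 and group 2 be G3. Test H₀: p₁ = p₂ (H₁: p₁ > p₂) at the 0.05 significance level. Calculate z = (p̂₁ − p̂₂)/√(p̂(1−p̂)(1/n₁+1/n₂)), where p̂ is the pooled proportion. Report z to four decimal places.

z = 1.9179

p̂₁ = 528/809 ≈ 0.6526576, p̂₂ = 416/688 ≈ 0.6046512.
Pooled p̂ = (528+416)/(809+688) = 944/1497 = 0.6305945.
SE = √(p̂(1−p̂)(1/n₁+1/n₂)) = √(0.6305945·0.3694055·0.00268958) = √(0.000626525) = 0.0250305.
z = (0.6526576 − 0.6046512)/0.0250305 = 0.0480064/0.0250305 = 1.9179.
p-value = P(Z > 1.918) ≈ 0.0276, so at α = 0.05 we reject H₀.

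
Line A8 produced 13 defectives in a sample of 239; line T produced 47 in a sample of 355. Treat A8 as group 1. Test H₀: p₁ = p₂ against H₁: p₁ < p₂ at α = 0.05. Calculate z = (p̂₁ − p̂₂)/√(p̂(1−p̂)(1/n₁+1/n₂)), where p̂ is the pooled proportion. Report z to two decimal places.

p̂₁ = 13/239 = 0.05439, p̂₂ = 47/355 = 0.13239.
Pooled p̂ = (13+47)/(239+355) = 60/594 = 0.10101.
SE = √(p̂(1−p̂)(1/n₁+1/n₂)) = √(0.10101·0.89899·0.007001) = √(0.00063574) = 0.02521.
z = (0.05439 − 0.13239)/0.02521 = -0.07800/0.02521 = -3.09.
p-value = P(Z < -3.094) ≈ 0.0010; since p < α = 0.05, reject H₀.

z = -3.09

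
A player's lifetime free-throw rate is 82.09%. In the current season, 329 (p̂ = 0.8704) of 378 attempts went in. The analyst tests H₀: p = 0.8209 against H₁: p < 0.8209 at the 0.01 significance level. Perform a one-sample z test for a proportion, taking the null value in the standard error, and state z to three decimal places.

p̂ = 329/378 ≈ 0.870370.
Standard error under H₀: √(0.8209×0.1791/378) = 0.019722.
z = (0.870370 − 0.8209)/0.019722 = 0.049470/0.019722 = 2.508.
p-value = P(Z < 2.508) ≈ 0.9939; since p > α = 0.01, fail to reject H₀.

z = 2.508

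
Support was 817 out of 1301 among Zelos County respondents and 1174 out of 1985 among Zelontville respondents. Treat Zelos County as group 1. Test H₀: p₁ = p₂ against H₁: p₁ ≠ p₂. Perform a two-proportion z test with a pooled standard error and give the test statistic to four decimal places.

z = 2.0964

p̂₁ = 817/1301 = 0.627978, p̂₂ = 1174/1985 = 0.591436.
Pooled p̂ = (817+1174)/(1301+1985) = 1991/3286 = 0.605904.
SE = √(0.238784 × 0.00127242) = 0.017431.
z = (0.627978 − 0.591436)/0.017431 = 0.036542/0.017431 = 2.0964.
Two-sided p-value ≈ 2·Φ(−2.096) = 0.0360.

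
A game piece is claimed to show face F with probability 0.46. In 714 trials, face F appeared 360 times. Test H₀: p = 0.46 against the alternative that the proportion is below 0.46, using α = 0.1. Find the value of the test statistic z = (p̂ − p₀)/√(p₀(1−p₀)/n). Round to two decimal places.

p̂ = 360/714 ≈ 0.50420.
Standard error under H₀: √(0.46×0.54/714) = 0.01865.
z = (0.50420 − 0.46)/0.01865 = 0.04420/0.01865 = 2.37.
p-value = P(Z < 2.370) ≈ 0.9911. With α = 0.1, fail to reject H₀.

z = 2.37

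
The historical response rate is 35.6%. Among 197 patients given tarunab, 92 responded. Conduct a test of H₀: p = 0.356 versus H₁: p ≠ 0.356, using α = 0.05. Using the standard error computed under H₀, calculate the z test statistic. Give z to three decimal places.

z = 3.254

p̂ = 92/197 = 0.46701.
Standard error under H₀: √(0.356×0.644/197) = 0.03411.
z = (0.46701 − 0.356)/0.03411 = 0.11101/0.03411 = 3.254.
p-value = 2·P(Z > 3.254) ≈ 0.0011. With α = 0.05, reject H₀.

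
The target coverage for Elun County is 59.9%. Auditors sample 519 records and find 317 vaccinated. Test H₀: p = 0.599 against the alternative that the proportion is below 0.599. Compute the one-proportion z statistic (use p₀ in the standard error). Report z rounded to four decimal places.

z = 0.5480

p̂ = 317/519 ≈ 0.610790.
SE = √(p₀(1−p₀)/n) = √(0.2402/519) = 0.021513.
z = (0.610790 − 0.599)/0.021513 = 0.011790/0.021513 = 0.5480.
p-value = P(Z < 0.548) ≈ 0.7082.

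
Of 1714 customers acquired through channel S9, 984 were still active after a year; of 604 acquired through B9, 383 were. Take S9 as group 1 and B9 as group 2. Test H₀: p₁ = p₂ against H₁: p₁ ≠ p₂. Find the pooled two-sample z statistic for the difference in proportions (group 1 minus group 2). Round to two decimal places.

p̂₁ = 984/1714 ≈ 0.5741, p̂₂ = 383/604 ≈ 0.6341.
Pooled p̂ = (984+383)/(1714+604) = 1367/2318 = 0.5897.
SE = √(0.241948 × 0.00223906) = 0.0233.
z = (0.5741 − 0.6341)/0.0233 = -0.0600/0.0233 = -2.58.

z = -2.58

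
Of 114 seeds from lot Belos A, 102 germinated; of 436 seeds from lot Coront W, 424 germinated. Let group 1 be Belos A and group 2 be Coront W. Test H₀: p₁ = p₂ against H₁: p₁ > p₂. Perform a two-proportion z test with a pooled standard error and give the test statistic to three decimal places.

z = -3.618

p̂₁ = 102/114 = 0.894737, p̂₂ = 424/436 = 0.972477.
Pooled p̂ = (102+424)/(114+436) = 526/550 = 0.956364.
SE = √(0.0417322 × 0.0110655) = 0.021489.
z = (0.894737 − 0.972477)/0.021489 = -0.077740/0.021489 = -3.618.
p-value = P(Z > -3.618) ≈ 0.9999.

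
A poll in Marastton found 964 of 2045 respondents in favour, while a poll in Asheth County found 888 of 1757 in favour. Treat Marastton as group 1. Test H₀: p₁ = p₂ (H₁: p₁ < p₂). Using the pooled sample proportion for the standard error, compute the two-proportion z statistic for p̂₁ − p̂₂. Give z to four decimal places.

z = -2.0919

p̂₁ = 964/2045 ≈ 0.471394, p̂₂ = 888/1757 ≈ 0.505407.
Pooled p̂ = (964+888)/(2045+1757) = 1852/3802 = 0.487112.
SE = √(p̂(1−p̂)(1/n₁+1/n₂)) = √(0.487112·0.512888·0.00105815) = √(0.000264362) = 0.016259.
z = (0.471394 − 0.505407)/0.016259 = -0.034013/0.016259 = -2.0919.
p-value = P(Z < -2.092) ≈ 0.0182.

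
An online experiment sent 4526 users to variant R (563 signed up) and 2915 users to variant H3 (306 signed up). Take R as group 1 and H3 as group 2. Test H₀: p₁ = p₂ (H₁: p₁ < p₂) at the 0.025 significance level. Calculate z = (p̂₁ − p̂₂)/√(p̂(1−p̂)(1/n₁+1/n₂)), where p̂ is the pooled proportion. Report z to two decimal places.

p̂₁ = 563/4526 = 0.1244, p̂₂ = 306/2915 = 0.1050.
Pooled p̂ = (563+306)/(4526+2915) = 869/7441 = 0.1168.
SE = √(p̂(1−p̂)(1/n₁+1/n₂)) = √(0.1168·0.8832·0.000563999) = √(5.81745e-05) = 0.0076.
z = (0.1244 − 0.1050)/0.0076 = 0.0194/0.0076 = 2.55.
p-value = P(Z < 2.546) ≈ 0.9946, so at α = 0.025 we fail to reject H₀.

z = 2.55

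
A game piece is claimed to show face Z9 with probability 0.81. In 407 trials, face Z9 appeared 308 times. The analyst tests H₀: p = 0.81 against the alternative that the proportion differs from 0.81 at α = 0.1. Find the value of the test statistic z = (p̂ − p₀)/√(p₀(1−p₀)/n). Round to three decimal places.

p̂ = 308/407 = 0.756757.
SE = √(p₀(1−p₀)/n) = √(0.1539/407) = 0.019446.
z = (0.756757 − 0.81)/0.019446 = -0.053243/0.019446 = -2.738.
p-value = 2·P(Z > 2.738) ≈ 0.0062, so at α = 0.1 we reject H₀.

z = -2.738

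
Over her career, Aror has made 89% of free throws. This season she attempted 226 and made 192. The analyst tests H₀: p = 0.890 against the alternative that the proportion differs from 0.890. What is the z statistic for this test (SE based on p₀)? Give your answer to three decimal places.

z = -1.943

p̂ = 192/226 ≈ 0.84956.
Standard error under H₀: √(0.89×0.11/226) = 0.02081.
z = (0.84956 − 0.89)/0.02081 = -0.04044/0.02081 = -1.943.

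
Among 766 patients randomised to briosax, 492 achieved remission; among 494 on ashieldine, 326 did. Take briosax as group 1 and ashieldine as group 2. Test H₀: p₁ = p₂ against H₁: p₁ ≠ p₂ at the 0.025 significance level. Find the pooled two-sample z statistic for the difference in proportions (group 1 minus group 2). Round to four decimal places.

p̂₁ = 492/766 = 0.642298, p̂₂ = 326/494 = 0.659919.
Pooled p̂ = (492+326)/(766+494) = 818/1260 = 0.649206.
SE = √(p̂(1−p̂)(1/n₁+1/n₂)) = √(0.649206·0.350794·0.00332977) = √(0.000758314) = 0.027538.
z = (0.642298 − 0.659919)/0.027538 = -0.017621/0.027538 = -0.6399.
Two-sided p-value ≈ 2·Φ(−0.640) = 0.5222; since p > α = 0.025, fail to reject H₀.

z = -0.6399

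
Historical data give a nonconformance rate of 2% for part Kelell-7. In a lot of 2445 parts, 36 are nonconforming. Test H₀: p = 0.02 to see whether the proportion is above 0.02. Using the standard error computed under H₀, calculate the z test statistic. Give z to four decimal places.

z = -1.8635

p̂ = 36/2445 = 0.0147239.
SE = √(p₀(1−p₀)/n) = √(0.0196/2445) = 0.0028313.
z = (0.0147239 − 0.02)/0.0028313 = -0.0052761/0.0028313 = -1.8635.
p-value = P(Z > -1.863) ≈ 0.9688.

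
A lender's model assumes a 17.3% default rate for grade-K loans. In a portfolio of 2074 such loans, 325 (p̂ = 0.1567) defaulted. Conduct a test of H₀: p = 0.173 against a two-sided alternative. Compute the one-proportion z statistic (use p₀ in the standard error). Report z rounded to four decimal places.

p̂ = 325/2074 ≈ 0.1567020.
Under H₀, SE = √(0.173·0.827/2074) = √(6.89831e-05) = 0.0083056.
z = (0.1567020 − 0.173)/0.0083056 = -0.0162980/0.0083056 = -1.9623.

z = -1.9623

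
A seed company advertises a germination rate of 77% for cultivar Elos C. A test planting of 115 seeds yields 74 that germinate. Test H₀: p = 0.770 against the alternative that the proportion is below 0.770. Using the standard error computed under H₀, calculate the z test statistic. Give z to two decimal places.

p̂ = 74/115 = 0.64348.
Standard error under H₀: √(0.77×0.23/115) = 0.03924.
z = (0.64348 − 0.77)/0.03924 = -0.12652/0.03924 = -3.22.
p-value = P(Z < -3.224) ≈ 0.0006.

z = -3.22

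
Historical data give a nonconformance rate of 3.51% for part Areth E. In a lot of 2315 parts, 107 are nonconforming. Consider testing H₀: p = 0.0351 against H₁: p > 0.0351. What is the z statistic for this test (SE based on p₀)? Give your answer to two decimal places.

z = 2.91

p̂ = 107/2315 ≈ 0.04622.
Under H₀, SE = √(0.0351·0.9649/2315) = √(1.46298e-05) = 0.00382.
z = (0.04622 − 0.0351)/0.00382 = 0.01112/0.00382 = 2.91.
p-value = P(Z > 2.907) ≈ 0.0018.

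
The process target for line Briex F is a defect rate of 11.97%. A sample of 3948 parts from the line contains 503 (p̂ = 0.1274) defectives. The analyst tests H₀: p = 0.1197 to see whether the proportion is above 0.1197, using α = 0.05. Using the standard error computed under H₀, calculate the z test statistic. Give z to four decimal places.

z = 1.4917

p̂ = 503/3948 = 0.127406.
Standard error under H₀: √(0.1197×0.8803/3948) = 0.005166.
z = (0.127406 − 0.1197)/0.005166 = 0.007706/0.005166 = 1.4917.
p-value = P(Z > 1.492) ≈ 0.0679, so at α = 0.05 we fail to reject H₀.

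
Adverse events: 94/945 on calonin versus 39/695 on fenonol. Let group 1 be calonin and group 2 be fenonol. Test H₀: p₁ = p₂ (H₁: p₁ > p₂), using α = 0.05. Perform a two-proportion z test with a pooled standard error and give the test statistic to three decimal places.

p̂₁ = 94/945 = 0.09947, p̂₂ = 39/695 = 0.05612.
Pooled p̂ = (94+39)/(945+695) = 133/1640 = 0.08110.
SE = √(0.0745207 × 0.00249705) = 0.01364.
z = (0.09947 − 0.05612)/0.01364 = 0.04335/0.01364 = 3.178.
p-value = P(Z > 3.178) ≈ 0.0007. With α = 0.05, reject H₀.

z = 3.178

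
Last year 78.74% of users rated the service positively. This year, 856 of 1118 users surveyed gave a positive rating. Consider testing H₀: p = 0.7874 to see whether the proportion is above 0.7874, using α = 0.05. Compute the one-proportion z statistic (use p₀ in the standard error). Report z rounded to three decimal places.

p̂ = 856/1118 ≈ 0.76565.
Under H₀, SE = √(0.7874·0.2126/1118) = √(0.000149733) = 0.01224.
z = (0.76565 − 0.7874)/0.01224 = -0.02175/0.01224 = -1.777.
p-value = P(Z > -1.777) ≈ 0.9622; since p > α = 0.05, fail to reject H₀.

z = -1.777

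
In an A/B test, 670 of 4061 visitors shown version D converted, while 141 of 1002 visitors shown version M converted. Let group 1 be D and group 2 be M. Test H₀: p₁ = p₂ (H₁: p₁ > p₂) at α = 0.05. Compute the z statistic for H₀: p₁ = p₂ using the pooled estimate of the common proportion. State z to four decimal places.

z = 1.8756

p̂₁ = 670/4061 = 0.1649840, p̂₂ = 141/1002 = 0.1407186.
Pooled p̂ = (670+141)/(4061+1002) = 811/5063 = 0.1601817.
SE = √(0.134524 × 0.00124425) = 0.0129376.
z = (0.1649840 − 0.1407186)/0.0129376 = 0.0242654/0.0129376 = 1.8756.
p-value = P(Z > 1.876) ≈ 0.0304; since p < α = 0.05, reject H₀.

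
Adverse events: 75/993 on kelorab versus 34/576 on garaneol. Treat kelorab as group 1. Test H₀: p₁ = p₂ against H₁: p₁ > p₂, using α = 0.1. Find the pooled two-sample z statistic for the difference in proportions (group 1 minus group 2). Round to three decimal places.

z = 1.239

p̂₁ = 75/993 ≈ 0.07553, p̂₂ = 34/576 ≈ 0.05903.
Pooled p̂ = (75+34)/(993+576) = 109/1569 = 0.06947.
SE = √(0.0646448 × 0.00274316) = 0.01332.
z = (0.07553 − 0.05903)/0.01332 = 0.01650/0.01332 = 1.239.
p-value = P(Z > 1.239) ≈ 0.1076. With α = 0.1, fail to reject H₀.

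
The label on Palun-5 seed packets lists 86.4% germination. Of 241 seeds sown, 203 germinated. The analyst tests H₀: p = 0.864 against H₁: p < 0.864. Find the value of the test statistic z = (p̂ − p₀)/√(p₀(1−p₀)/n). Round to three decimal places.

z = -0.982

p̂ = 203/241 = 0.84232.
SE = √(p₀(1−p₀)/n) = √(0.1175/241) = 0.02208.
z = (0.84232 − 0.864)/0.02208 = -0.02168/0.02208 = -0.982.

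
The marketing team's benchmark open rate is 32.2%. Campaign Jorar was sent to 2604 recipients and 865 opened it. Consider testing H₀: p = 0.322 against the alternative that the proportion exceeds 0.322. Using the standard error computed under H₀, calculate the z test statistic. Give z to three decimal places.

p̂ = 865/2604 ≈ 0.332181.
Under H₀, SE = √(0.322·0.678/2604) = √(8.38387e-05) = 0.009156.
z = (0.332181 − 0.322)/0.009156 = 0.010181/0.009156 = 1.112.

z = 1.112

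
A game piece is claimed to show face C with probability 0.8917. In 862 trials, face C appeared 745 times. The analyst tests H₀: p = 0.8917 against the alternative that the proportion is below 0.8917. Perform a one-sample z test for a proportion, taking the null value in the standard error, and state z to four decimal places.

z = -2.5916

p̂ = 745/862 ≈ 0.8642691.
Under H₀, SE = √(0.8917·0.1083/862) = √(0.000112031) = 0.0105845.
z = (0.8642691 − 0.8917)/0.0105845 = -0.0274309/0.0105845 = -2.5916.
p-value = P(Z < -2.592) ≈ 0.0048.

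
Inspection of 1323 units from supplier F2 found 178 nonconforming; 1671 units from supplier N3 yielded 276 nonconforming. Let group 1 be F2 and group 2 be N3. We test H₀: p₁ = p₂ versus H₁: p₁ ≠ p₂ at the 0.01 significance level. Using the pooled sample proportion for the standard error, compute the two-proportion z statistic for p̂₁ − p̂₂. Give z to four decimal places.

z = -2.3204

p̂₁ = 178/1323 ≈ 0.1345427, p̂₂ = 276/1671 ≈ 0.1651706.
Pooled p̂ = (178+276)/(1323+1671) = 454/2994 = 0.1516366.
SE = √(p̂(1−p̂)(1/n₁+1/n₂)) = √(0.1516366·0.8483634·0.0013543) = √(0.000174221) = 0.0131993.
z = (0.1345427 − 0.1651706)/0.0131993 = -0.0306279/0.0131993 = -2.3204.
p-value = 2·P(Z > 2.320) ≈ 0.0203; since p > α = 0.01, fail to reject H₀.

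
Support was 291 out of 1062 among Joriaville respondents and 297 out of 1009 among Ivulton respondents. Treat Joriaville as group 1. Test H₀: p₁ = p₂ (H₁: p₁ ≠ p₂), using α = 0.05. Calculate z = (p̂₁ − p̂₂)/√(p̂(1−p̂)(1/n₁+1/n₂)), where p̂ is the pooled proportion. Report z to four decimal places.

p̂₁ = 291/1062 = 0.274011, p̂₂ = 297/1009 = 0.294351.
Pooled p̂ = (291+297)/(1062+1009) = 588/2071 = 0.283921.
SE = √(0.20331 × 0.0019327) = 0.019823.
z = (0.274011 − 0.294351)/0.019823 = -0.020340/0.019823 = -1.0261.
p-value = 2·P(Z > 1.026) ≈ 0.3049, so at α = 0.05 we fail to reject H₀.

z = -1.0261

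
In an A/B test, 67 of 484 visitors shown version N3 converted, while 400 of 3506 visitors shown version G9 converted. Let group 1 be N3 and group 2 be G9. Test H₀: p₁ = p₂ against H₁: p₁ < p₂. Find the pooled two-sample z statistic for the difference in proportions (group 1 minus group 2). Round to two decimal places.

z = 1.56

p̂₁ = 67/484 ≈ 0.1384, p̂₂ = 400/3506 ≈ 0.1141.
Pooled p̂ = (67+400)/(484+3506) = 467/3990 = 0.1170.
SE = √(0.103344 × 0.00235134) = 0.0156.
z = (0.1384 − 0.1141)/0.0156 = 0.0243/0.0156 = 1.56.
p-value = P(Z < 1.561) ≈ 0.9408.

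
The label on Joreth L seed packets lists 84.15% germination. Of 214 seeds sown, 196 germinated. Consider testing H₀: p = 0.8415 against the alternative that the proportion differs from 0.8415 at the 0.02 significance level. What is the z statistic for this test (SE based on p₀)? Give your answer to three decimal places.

z = 2.980

p̂ = 196/214 = 0.915888.
SE = √(p₀(1−p₀)/n) = √(0.13338/214) = 0.024965.
z = (0.915888 − 0.8415)/0.024965 = 0.074388/0.024965 = 2.980.
Two-sided p-value ≈ 2·Φ(−2.980) = 0.0029; since p < α = 0.02, reject H₀.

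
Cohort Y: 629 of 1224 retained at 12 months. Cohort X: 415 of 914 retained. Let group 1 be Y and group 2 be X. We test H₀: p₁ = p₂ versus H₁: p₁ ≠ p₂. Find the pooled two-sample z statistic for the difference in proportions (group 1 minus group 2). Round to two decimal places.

p̂₁ = 629/1224 = 0.5139, p̂₂ = 415/914 = 0.4540.
Pooled p̂ = (629+415)/(1224+914) = 1044/2138 = 0.4883.
SE = √(0.249863 × 0.00191109) = 0.0219.
z = (0.5139 − 0.4540)/0.0219 = 0.0599/0.0219 = 2.74.
Two-sided p-value ≈ 2·Φ(−2.738) = 0.0062.

z = 2.74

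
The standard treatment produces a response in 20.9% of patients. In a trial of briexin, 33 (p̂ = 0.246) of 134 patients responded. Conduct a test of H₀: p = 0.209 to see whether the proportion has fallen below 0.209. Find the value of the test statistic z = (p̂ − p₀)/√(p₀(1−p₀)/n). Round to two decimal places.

p̂ = 33/134 ≈ 0.2463.
SE = √(p₀(1−p₀)/n) = √(0.16532/134) = 0.0351.
z = (0.2463 − 0.209)/0.0351 = 0.0373/0.0351 = 1.06.

z = 1.06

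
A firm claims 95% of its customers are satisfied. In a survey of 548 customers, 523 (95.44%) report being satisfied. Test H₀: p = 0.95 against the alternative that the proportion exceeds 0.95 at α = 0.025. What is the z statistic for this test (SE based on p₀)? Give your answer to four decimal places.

p̂ = 523/548 ≈ 0.9543796.
Under H₀, SE = √(0.95·0.05/548) = √(8.66788e-05) = 0.0093101.
z = (0.9543796 − 0.95)/0.0093101 = 0.0043796/0.0093101 = 0.4704.
p-value = P(Z > 0.470) ≈ 0.3190. With α = 0.025, fail to reject H₀.

z = 0.4704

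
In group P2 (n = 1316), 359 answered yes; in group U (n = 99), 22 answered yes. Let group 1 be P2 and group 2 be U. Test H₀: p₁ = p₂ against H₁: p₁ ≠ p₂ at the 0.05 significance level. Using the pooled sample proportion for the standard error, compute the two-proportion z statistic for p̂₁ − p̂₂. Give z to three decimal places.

z = 1.094

p̂₁ = 359/1316 ≈ 0.27280, p̂₂ = 22/99 ≈ 0.22222.
Pooled p̂ = (359+22)/(1316+99) = 381/1415 = 0.26926.
SE = √(p̂(1−p̂)(1/n₁+1/n₂)) = √(0.26926·0.73074·0.0108609) = √(0.00213697) = 0.04623.
z = (0.27280 − 0.22222)/0.04623 = 0.05058/0.04623 = 1.094.
p-value = 2·P(Z > 1.094) ≈ 0.2739, so at α = 0.05 we fail to reject H₀.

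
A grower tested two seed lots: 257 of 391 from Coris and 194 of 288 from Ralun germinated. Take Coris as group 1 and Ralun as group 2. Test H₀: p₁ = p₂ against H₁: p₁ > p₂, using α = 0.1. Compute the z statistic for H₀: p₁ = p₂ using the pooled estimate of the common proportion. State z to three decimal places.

p̂₁ = 257/391 ≈ 0.65729, p̂₂ = 194/288 ≈ 0.67361.
Pooled p̂ = (257+194)/(391+288) = 451/679 = 0.66421.
SE = √(p̂(1−p̂)(1/n₁+1/n₂)) = √(0.66421·0.33579·0.00602977) = √(0.00134485) = 0.03667.
z = (0.65729 − 0.67361)/0.03667 = -0.01632/0.03667 = -0.445.
p-value = P(Z > -0.445) ≈ 0.6719; since p > α = 0.1, fail to reject H₀.

z = -0.445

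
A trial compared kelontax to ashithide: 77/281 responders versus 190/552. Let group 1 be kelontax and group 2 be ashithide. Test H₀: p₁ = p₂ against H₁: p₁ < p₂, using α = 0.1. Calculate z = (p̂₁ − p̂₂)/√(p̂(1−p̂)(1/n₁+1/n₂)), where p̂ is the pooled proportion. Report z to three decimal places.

p̂₁ = 77/281 = 0.27402, p̂₂ = 190/552 = 0.34420.
Pooled p̂ = (77+190)/(281+552) = 267/833 = 0.32053.
SE = √(0.21779 × 0.00537031) = 0.03420.
z = (0.27402 − 0.34420)/0.03420 = -0.07018/0.03420 = -2.052.
p-value = P(Z < -2.052) ≈ 0.0201, so at α = 0.1 we reject H₀.

z = -2.052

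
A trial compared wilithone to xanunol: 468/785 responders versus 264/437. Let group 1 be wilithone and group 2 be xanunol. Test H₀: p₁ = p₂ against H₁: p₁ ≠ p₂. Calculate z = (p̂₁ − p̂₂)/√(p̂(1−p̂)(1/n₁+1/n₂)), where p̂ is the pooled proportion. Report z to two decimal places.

p̂₁ = 468/785 = 0.5962, p̂₂ = 264/437 = 0.6041.
Pooled p̂ = (468+264)/(785+437) = 732/1222 = 0.5990.
SE = √(p̂(1−p̂)(1/n₁+1/n₂)) = √(0.5990·0.4010·0.00356221) = √(0.000855628) = 0.0293.
z = (0.5962 − 0.6041)/0.0293 = -0.0079/0.0293 = -0.27.
Two-sided p-value ≈ 2·Φ(−0.271) = 0.7860.

z = -0.27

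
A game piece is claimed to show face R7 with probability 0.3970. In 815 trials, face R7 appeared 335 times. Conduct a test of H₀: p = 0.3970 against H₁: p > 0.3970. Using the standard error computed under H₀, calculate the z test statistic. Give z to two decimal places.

p̂ = 335/815 = 0.4110.
SE = √(p₀(1−p₀)/n) = √(0.23939/815) = 0.0171.
z = (0.4110 − 0.397)/0.0171 = 0.0140/0.0171 = 0.82.
p-value = P(Z > 0.819) ≈ 0.2063.

z = 0.82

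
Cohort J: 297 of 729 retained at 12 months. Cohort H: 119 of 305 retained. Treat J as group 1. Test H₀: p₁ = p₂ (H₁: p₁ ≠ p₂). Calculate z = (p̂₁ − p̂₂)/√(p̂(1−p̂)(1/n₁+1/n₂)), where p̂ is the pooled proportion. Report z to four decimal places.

z = 0.5157

p̂₁ = 297/729 = 0.4074074, p̂₂ = 119/305 = 0.3901639.
Pooled p̂ = (297+119)/(729+305) = 416/1034 = 0.4023211.
SE = √(0.240459 × 0.00465043) = 0.0334401.
z = (0.4074074 − 0.3901639)/0.0334401 = 0.0172435/0.0334401 = 0.5157.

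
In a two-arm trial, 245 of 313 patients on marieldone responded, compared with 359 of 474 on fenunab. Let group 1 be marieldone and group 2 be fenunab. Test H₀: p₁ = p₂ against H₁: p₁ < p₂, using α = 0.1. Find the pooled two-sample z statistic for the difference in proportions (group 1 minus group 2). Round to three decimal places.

z = 0.824

p̂₁ = 245/313 ≈ 0.782748, p̂₂ = 359/474 ≈ 0.757384.
Pooled p̂ = (245+359)/(313+474) = 604/787 = 0.767471.
SE = √(0.178459 × 0.00530459) = 0.030768.
z = (0.782748 − 0.757384)/0.030768 = 0.025364/0.030768 = 0.824.
p-value = P(Z < 0.824) ≈ 0.7951; since p > α = 0.1, fail to reject H₀.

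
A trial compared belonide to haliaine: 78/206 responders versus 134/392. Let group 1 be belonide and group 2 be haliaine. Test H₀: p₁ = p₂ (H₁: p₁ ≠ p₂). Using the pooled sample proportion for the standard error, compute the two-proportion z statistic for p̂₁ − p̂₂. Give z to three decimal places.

p̂₁ = 78/206 = 0.37864, p̂₂ = 134/392 = 0.34184.
Pooled p̂ = (78+134)/(206+392) = 212/598 = 0.35452.
SE = √(0.228834 × 0.00740539) = 0.04117.
z = (0.37864 − 0.34184)/0.04117 = 0.03680/0.04117 = 0.894.

z = 0.894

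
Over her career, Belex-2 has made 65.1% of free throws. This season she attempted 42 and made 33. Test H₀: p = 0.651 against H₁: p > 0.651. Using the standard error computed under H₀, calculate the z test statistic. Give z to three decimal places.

z = 1.832

p̂ = 33/42 = 0.78571.
Standard error under H₀: √(0.651×0.349/42) = 0.07355.
z = (0.78571 − 0.651)/0.07355 = 0.13471/0.07355 = 1.832.
p-value = P(Z > 1.832) ≈ 0.0335.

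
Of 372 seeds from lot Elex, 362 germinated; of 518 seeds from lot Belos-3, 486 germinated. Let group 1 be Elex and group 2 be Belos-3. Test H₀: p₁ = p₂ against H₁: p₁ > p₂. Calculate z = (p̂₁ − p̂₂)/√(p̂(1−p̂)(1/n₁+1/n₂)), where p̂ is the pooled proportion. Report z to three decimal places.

p̂₁ = 362/372 ≈ 0.973118, p̂₂ = 486/518 ≈ 0.938224.
Pooled p̂ = (362+486)/(372+518) = 848/890 = 0.952809.
SE = √(0.044964 × 0.00461867) = 0.014411.
z = (0.973118 − 0.938224)/0.014411 = 0.034894/0.014411 = 2.421.

z = 2.421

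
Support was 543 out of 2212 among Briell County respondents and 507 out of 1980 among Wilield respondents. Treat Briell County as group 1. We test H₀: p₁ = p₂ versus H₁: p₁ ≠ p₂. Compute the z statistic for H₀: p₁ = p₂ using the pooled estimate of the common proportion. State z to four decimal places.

z = -0.7894

p̂₁ = 543/2212 ≈ 0.245479, p̂₂ = 507/1980 ≈ 0.256061.
Pooled p̂ = (543+507)/(2212+1980) = 1050/4192 = 0.250477.
SE = √(p̂(1−p̂)(1/n₁+1/n₂)) = √(0.250477·0.749523·0.00095713) = √(0.00017969) = 0.013405.
z = (0.245479 − 0.256061)/0.013405 = -0.010582/0.013405 = -0.7894.
p-value = 2·P(Z > 0.789) ≈ 0.4299.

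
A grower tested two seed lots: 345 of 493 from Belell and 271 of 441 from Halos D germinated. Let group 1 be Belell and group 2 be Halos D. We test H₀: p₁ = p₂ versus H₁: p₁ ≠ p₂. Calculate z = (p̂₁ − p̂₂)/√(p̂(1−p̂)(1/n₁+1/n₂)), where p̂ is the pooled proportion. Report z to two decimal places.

z = 2.75

p̂₁ = 345/493 = 0.69980, p̂₂ = 271/441 = 0.61451.
Pooled p̂ = (345+271)/(493+441) = 616/934 = 0.65953.
SE = √(p̂(1−p̂)(1/n₁+1/n₂)) = √(0.65953·0.34047·0.00429597) = √(0.000964663) = 0.03106.
z = (0.69980 − 0.61451)/0.03106 = 0.08529/0.03106 = 2.75.
Two-sided p-value ≈ 2·Φ(−2.746) = 0.0060.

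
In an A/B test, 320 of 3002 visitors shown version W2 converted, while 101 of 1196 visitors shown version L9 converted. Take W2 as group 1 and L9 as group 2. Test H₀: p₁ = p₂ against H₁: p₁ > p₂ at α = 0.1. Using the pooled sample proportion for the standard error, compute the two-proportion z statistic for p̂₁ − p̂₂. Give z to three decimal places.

p̂₁ = 320/3002 ≈ 0.106596, p̂₂ = 101/1196 ≈ 0.084448.
Pooled p̂ = (320+101)/(3002+1196) = 421/4198 = 0.100286.
SE = √(0.0902286 × 0.00116923) = 0.010271.
z = (0.106596 − 0.084448)/0.010271 = 0.022148/0.010271 = 2.156.
p-value = P(Z > 2.156) ≈ 0.0155. With α = 0.1, reject H₀.

z = 2.156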